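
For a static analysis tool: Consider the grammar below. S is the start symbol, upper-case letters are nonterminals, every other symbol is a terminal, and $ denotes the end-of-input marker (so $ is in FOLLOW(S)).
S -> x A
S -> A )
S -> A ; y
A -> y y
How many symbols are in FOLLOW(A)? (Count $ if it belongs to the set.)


S is the start symbol and does not occur in any rule body, so FOLLOW(S) = {$}.
Examining every occurrence of A in a rule body:
  S -> x A : A is at the right end -> add FOLLOW(S) = {$}
  S -> A ) : A is followed by terminal ')' -> add ')'
  S -> A ; y : A is followed by terminal ';' -> add ';'
  A -> y y : A does not occur in the body -> contributes nothing
FOLLOW(A) = {), ;, $}
Count: 3

3


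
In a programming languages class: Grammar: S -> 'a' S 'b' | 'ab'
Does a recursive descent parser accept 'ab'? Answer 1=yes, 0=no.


Grammar accepts strings of the form a^n b^n (n >= 1)
Word: 'ab'
Counting: 1 a's and 1 b's
Check: 1 == 1? Yes
Derivation (S -> aSb applied 0 time(s), then S -> ab): S => ab
Accepted

1


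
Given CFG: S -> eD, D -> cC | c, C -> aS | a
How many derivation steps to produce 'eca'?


Grammar: S -> eD, D -> cC | c, C -> aS | a
Deriving 'eca':
Step 1: S -> eD => eD
Step 2: D -> cC => ecC
Step 3: C -> a => eca
Total derivation steps: 3

3


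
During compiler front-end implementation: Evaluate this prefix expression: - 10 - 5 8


Parsing prefix expression: - 10 - 5 8
Step 1: Innermost operation '- 5 8'
  5 - 8 = -3
Step 2: Outer operation '- 10 [-3]'
  10 - -3 = 13

13


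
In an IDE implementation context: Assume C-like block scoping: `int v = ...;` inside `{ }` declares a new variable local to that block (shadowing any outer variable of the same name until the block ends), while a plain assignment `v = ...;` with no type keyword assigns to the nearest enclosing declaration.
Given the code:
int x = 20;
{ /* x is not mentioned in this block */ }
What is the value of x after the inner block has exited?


Analyzing scoping rules:
Outer scope: declares x = 20
Inner block: x is neither redeclared nor assigned -> unchanged
After the block -> 20
Result: 20

20


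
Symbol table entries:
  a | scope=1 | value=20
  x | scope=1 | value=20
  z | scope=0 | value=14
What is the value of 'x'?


Searching symbol table for 'x':
  a | scope=1 | value=20
  x | scope=1 | value=20 <- MATCH
  z | scope=0 | value=14
Found 'x' at scope 1 with value 20

20


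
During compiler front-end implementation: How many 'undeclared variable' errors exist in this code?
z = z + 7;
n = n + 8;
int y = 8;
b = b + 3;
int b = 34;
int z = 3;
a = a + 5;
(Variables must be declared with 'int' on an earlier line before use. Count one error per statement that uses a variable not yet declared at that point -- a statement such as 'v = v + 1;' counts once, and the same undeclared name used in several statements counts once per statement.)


Scanning code line by line:
  Line 1: use 'z' -> ERROR (undeclared)
  Line 2: use 'n' -> ERROR (undeclared)
  Line 3: declare 'y' -> declared = ['y']
  Line 4: use 'b' -> ERROR (undeclared)
  Line 5: declare 'b' -> declared = ['b', 'y']
  Line 6: declare 'z' -> declared = ['b', 'y', 'z']
  Line 7: use 'a' -> ERROR (undeclared)
Total undeclared variable errors: 4

4


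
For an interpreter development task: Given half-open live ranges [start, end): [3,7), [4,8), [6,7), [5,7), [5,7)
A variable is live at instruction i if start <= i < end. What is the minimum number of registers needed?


Live ranges:
  Var0: [3, 7)
  Var1: [4, 8)
  Var2: [6, 7)
  Var3: [5, 7)
  Var4: [5, 7)
Sweep-line events (position, delta, active):
  pos=3 start -> active=1
  pos=4 start -> active=2
  pos=5 start -> active=3
  pos=5 start -> active=4
  pos=6 start -> active=5
  pos=7 end -> active=4
  pos=7 end -> active=3
  pos=7 end -> active=2
  pos=7 end -> active=1
  pos=8 end -> active=0
Maximum simultaneous active: 5
Minimum registers needed: 5

5


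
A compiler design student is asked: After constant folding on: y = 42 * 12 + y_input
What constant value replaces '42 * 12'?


Identifying constant sub-expression:
  Original: y = 42 * 12 + y_input
  42 and 12 are both compile-time constants
  Evaluating: 42 * 12 = 504
  After folding: y = 504 + y_input

504


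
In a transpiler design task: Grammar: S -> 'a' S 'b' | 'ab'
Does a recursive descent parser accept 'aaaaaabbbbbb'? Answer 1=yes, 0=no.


Grammar accepts strings of the form a^n b^n (n >= 1)
Word: 'aaaaaabbbbbb'
Counting: 6 a's and 6 b's
Check: 6 == 6? Yes
Derivation (S -> aSb applied 5 time(s), then S -> ab): S => aSb => aaSbb => aaaSbbb => aaaaSbbbb => aaaaaSbbbbb => aaaaaabbbbbb
Accepted

1


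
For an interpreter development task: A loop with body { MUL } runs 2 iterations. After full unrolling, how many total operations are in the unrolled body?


Loop body operations: MUL (1 op per iteration)
Unrolling 2 iterations:
  Iteration 1: MUL (1 ops)
  Iteration 2: MUL (1 ops)
Total: 2 iterations * 1 ops/iter = 2 operations

2


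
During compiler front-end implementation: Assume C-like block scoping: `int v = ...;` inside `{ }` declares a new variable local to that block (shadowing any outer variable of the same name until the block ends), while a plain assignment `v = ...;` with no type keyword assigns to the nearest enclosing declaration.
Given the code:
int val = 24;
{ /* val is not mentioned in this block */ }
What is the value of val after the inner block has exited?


Analyzing scoping rules:
Outer scope: declares val = 24
Inner block: val is neither redeclared nor assigned -> unchanged
After the block -> 24
Result: 24

24


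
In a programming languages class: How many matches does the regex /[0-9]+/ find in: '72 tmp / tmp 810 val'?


Pattern: /[0-9]+/ (int literals)
Input: '72 tmp / tmp 810 val'
Scanning for matches:
  Match 1: '72'
  Match 2: '810'
Total matches: 2

2


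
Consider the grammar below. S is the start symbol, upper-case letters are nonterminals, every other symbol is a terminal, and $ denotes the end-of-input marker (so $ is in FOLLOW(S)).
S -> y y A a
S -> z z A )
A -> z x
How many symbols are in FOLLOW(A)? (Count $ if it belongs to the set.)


S is the start symbol and does not occur in any rule body, so FOLLOW(S) = {$}.
Examining every occurrence of A in a rule body:
  S -> y y A a : A is followed by terminal 'a' -> add 'a'
  S -> z z A ) : A is followed by terminal ')' -> add ')'
  A -> z x : A does not occur in the body -> contributes nothing
FOLLOW(A) = {), a}
Count: 2

2


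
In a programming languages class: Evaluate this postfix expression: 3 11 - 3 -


Processing tokens left to right:
Push 3, Push 11
Pop 3 and 11, compute 3 - 11 = -8, push -8
Push 3
Pop -8 and 3, compute -8 - 3 = -11, push -11
Stack result: -11

-11


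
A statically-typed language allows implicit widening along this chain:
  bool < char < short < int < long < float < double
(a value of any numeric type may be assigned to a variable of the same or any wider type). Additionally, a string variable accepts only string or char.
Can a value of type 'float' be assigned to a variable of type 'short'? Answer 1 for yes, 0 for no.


Target variable type: short
Source value type: float
Numeric ranks: float=5, short=2
Widening allowed iff rank(source) <= rank(target): 5 <= 2? No
Result: 0

0


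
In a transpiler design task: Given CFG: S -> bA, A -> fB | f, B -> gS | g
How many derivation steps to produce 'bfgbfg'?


Grammar: S -> bA, A -> fB | f, B -> gS | g
Deriving 'bfgbfg':
Step 1: S -> bA => bA
Step 2: A -> fB => bfB
Step 3: B -> gS => bfgS
Step 4: S -> bA => bfgbA
Step 5: A -> fB => bfgbfB
Step 6: B -> g => bfgbfg
Total derivation steps: 6

6


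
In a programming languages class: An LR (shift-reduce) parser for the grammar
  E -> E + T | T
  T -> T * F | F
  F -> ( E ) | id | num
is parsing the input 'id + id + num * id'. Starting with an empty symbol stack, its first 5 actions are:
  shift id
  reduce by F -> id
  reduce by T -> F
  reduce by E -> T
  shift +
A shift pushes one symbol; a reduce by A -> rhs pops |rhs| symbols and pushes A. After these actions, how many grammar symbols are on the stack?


Tracking the symbol stack through each action:
  Action 1: shift 'id' : push -> stack = [id] (size 1)
  Action 2: reduce by F -> id : pop 1, push F -> stack = [F] (size 1)
  Action 3: reduce by T -> F : pop 1, push T -> stack = [T] (size 1)
  Action 4: reduce by E -> T : pop 1, push E -> stack = [E] (size 1)
  Action 5: shift '+' : push -> stack = [E, +] (size 2)
Final stack size: 2

2


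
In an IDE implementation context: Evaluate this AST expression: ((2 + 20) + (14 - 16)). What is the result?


Expression: ((2 + 20) + (14 - 16))
Evaluating step by step:
  2 + 20 = 22
  14 - 16 = -2
  22 + -2 = 20
Result: 20

20


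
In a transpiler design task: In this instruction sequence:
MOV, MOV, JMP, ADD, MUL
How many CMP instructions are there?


Scanning instruction sequence for CMP:
  Position 1: MOV
  Position 2: MOV
  Position 3: JMP
  Position 4: ADD
  Position 5: MUL
Matches at positions: []
Total CMP count: 0

0


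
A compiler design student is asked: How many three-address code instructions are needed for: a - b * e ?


Expression: a - b * e
Generating three-address code (respecting * over +/- precedence):
  Instruction 1: t1 = b * e
  Instruction 2: t2 = a - t1
Total instructions: 2

2


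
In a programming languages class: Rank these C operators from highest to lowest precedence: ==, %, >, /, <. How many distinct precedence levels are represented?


Looking up precedence for each operator:
  == -> precedence 3
  % -> precedence 6
  > -> precedence 4
  / -> precedence 6
  < -> precedence 4
Sorted highest to lowest: %, /, >, <, ==
Distinct precedence values: [6, 4, 3]
Number of distinct levels: 3

3


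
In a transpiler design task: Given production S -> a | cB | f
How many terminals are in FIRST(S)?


Production: S -> a | cB | f
Examining each alternative for leading terminals:
  S -> a : first terminal = 'a'
  S -> cB : first terminal = 'c'
  S -> f : first terminal = 'f'
FIRST(S) = {a, c, f}
Count: 3

3


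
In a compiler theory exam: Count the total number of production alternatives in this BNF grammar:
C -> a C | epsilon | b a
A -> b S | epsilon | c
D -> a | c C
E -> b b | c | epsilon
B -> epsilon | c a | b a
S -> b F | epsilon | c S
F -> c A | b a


Counting alternatives per rule:
  C: 3 alternative(s)
  A: 3 alternative(s)
  D: 2 alternative(s)
  E: 3 alternative(s)
  B: 3 alternative(s)
  S: 3 alternative(s)
  F: 2 alternative(s)
Sum: 3 + 3 + 2 + 3 + 3 + 3 + 2 = 19

19


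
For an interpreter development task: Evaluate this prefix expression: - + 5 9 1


Parsing prefix expression: - + 5 9 1
Step 1: Innermost operation '+ 5 9'
  5 + 9 = 14
Step 2: Outer operation '- [14] 1'
  14 - 1 = 13

13


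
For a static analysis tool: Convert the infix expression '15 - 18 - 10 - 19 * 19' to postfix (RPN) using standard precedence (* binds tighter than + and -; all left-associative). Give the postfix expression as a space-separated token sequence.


Applying the shunting-yard algorithm:
  Operand 15 -> output
  Push '-' onto operator stack -> op-stack: [-]
  Operand 18 -> output
  See '-' (prec 1); top '-' (prec 1) >= it -> pop '-' to output
  Push '-' onto operator stack -> op-stack: [-]
  Operand 10 -> output
  See '-' (prec 1); top '-' (prec 1) >= it -> pop '-' to output
  Push '-' onto operator stack -> op-stack: [-]
  Operand 19 -> output
  Push '*' onto operator stack -> op-stack: [-, *]
  Operand 19 -> output
  End of input: pop '*' to output
  End of input: pop '-' to output
Postfix result: 15 18 - 10 - 19 19 * -

15 18 - 10 - 19 19 * -


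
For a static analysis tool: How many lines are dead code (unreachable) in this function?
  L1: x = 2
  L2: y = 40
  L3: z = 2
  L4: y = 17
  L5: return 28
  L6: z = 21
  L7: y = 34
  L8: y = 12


Analyzing control flow:
  L1: reachable (before return)
  L2: reachable (before return)
  L3: reachable (before return)
  L4: reachable (before return)
  L5: reachable (return statement)
  L6: DEAD (after return at L5)
  L7: DEAD (after return at L5)
  L8: DEAD (after return at L5)
Return at L5, total lines = 8
Dead lines: L6 through L8
Count: 3

3


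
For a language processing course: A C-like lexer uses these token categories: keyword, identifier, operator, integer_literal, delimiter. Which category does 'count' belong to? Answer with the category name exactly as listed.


Token: 'count'
Checking categories:
  identifier: YES
  integer_literal: no
  operator: no
  keyword: no
  delimiter: no
Category: identifier

identifier


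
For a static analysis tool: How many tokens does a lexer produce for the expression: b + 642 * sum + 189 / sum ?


Scanning 'b + 642 * sum + 189 / sum'
Token 1: 'b' -> identifier
Token 2: '+' -> operator
Token 3: '642' -> integer_literal
Token 4: '*' -> operator
Token 5: 'sum' -> identifier
Token 6: '+' -> operator
Token 7: '189' -> integer_literal
Token 8: '/' -> operator
Token 9: 'sum' -> identifier
Total tokens: 9

9


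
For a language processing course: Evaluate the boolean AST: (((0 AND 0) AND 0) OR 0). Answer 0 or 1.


Step 1: Evaluate inner node
  0 AND 0 = 0
Step 2: Evaluate next node
  0 AND 0 = 0
Step 3: Evaluate root node
  0 OR 0 = 0

0


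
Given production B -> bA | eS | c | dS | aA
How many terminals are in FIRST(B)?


Production: B -> bA | eS | c | dS | aA
Examining each alternative for leading terminals:
  B -> bA : first terminal = 'b'
  B -> eS : first terminal = 'e'
  B -> c : first terminal = 'c'
  B -> dS : first terminal = 'd'
  B -> aA : first terminal = 'a'
FIRST(B) = {a, b, c, d, e}
Count: 5

5


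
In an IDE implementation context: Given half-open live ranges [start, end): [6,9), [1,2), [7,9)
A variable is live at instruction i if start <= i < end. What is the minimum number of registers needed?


Live ranges:
  Var0: [6, 9)
  Var1: [1, 2)
  Var2: [7, 9)
Sweep-line events (position, delta, active):
  pos=1 start -> active=1
  pos=2 end -> active=0
  pos=6 start -> active=1
  pos=7 start -> active=2
  pos=9 end -> active=1
  pos=9 end -> active=0
Maximum simultaneous active: 2
Minimum registers needed: 2

2


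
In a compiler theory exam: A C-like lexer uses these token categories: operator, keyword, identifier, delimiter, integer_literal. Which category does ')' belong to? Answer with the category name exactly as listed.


Token: ')'
Checking categories:
  identifier: no
  integer_literal: no
  operator: no
  keyword: no
  delimiter: YES
Category: delimiter

delimiter


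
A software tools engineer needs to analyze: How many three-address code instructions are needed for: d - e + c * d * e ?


Expression: d - e + c * d * e
Generating three-address code (respecting * over +/- precedence):
  Instruction 1: t1 = c * d
  Instruction 2: t2 = t1 * e
  Instruction 3: t3 = d - e
  Instruction 4: t4 = t3 + t2
Total instructions: 4

4


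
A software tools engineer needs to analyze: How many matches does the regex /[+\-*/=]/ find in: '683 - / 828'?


Pattern: /[+\-*/=]/ (operators)
Input: '683 - / 828'
Scanning for matches:
  Match 1: '-'
  Match 2: '/'
Total matches: 2

2


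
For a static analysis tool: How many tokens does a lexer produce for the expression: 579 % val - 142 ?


Scanning '579 % val - 142'
Token 1: '579' -> integer_literal
Token 2: '%' -> operator
Token 3: 'val' -> identifier
Token 4: '-' -> operator
Token 5: '142' -> integer_literal
Total tokens: 5

5


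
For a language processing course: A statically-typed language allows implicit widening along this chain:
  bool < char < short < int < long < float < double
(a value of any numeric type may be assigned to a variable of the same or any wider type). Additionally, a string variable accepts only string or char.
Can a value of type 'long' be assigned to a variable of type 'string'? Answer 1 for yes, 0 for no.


Target variable type: string
Source value type: long
Rule: string accepts only {string, char}
  source 'long' in {string, char}? No
Result: 0

0


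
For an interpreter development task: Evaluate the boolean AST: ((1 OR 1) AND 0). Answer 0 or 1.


Step 1: Evaluate inner node
  1 OR 1 = 1
Step 2: Evaluate root node
  1 AND 0 = 0

0


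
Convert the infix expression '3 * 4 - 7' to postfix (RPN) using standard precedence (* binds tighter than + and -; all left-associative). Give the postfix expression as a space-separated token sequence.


Applying the shunting-yard algorithm:
  Operand 3 -> output
  Push '*' onto operator stack -> op-stack: [*]
  Operand 4 -> output
  See '-' (prec 1); top '*' (prec 2) >= it -> pop '*' to output
  Push '-' onto operator stack -> op-stack: [-]
  Operand 7 -> output
  End of input: pop '-' to output
Postfix result: 3 4 * 7 -

3 4 * 7 -


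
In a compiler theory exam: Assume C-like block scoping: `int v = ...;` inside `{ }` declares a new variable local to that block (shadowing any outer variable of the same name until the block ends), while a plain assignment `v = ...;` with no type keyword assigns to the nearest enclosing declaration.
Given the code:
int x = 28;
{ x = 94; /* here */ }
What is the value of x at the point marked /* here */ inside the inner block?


Analyzing scoping rules:
Outer scope: declares x = 28
Inner block: 'x = 94;' has no type keyword, so it is an assignment to the outer x (no shadowing)
Inside the block, after the assignment -> 94
Result: 94

94


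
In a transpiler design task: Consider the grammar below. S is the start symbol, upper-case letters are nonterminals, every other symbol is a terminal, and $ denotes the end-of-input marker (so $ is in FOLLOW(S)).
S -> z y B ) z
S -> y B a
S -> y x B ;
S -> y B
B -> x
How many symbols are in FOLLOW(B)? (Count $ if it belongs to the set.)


S is the start symbol and does not occur in any rule body, so FOLLOW(S) = {$}.
Examining every occurrence of B in a rule body:
  S -> z y B ) z : B is followed by terminal ')' -> add ')'
  S -> y B a : B is followed by terminal 'a' -> add 'a'
  S -> y x B ; : B is followed by terminal ';' -> add ';'
  S -> y B : B is at the right end -> add FOLLOW(S) = {$}
  B -> x : B does not occur in the body -> contributes nothing
FOLLOW(B) = {), ;, a, $}
Count: 4

4


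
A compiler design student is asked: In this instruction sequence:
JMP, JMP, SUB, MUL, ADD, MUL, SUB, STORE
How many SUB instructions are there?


Scanning instruction sequence for SUB:
  Position 1: JMP
  Position 2: JMP
  Position 3: SUB <- MATCH
  Position 4: MUL
  Position 5: ADD
  Position 6: MUL
  Position 7: SUB <- MATCH
  Position 8: STORE
Matches at positions: [3, 7]
Total SUB count: 2

2


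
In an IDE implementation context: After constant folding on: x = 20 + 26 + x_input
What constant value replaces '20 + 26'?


Identifying constant sub-expression:
  Original: x = 20 + 26 + x_input
  20 and 26 are both compile-time constants
  Evaluating: 20 + 26 = 46
  After folding: x = 46 + x_input

46


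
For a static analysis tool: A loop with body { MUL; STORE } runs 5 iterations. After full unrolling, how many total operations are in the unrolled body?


Loop body operations: MUL, STORE (2 ops per iteration)
Unrolling 5 iterations:
  Iteration 1: MUL, STORE (2 ops)
  Iteration 2: MUL, STORE (2 ops)
  Iteration 3: MUL, STORE (2 ops)
  Iteration 4: MUL, STORE (2 ops)
  Iteration 5: MUL, STORE (2 ops)
Total: 5 iterations * 2 ops/iter = 10 operations

10


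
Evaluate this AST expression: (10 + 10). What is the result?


Expression: (10 + 10)
Evaluating step by step:
  10 + 10 = 20
Result: 20

20


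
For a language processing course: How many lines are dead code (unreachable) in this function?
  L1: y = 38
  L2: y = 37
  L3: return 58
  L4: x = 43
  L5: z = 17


Analyzing control flow:
  L1: reachable (before return)
  L2: reachable (before return)
  L3: reachable (return statement)
  L4: DEAD (after return at L3)
  L5: DEAD (after return at L3)
Return at L3, total lines = 5
Dead lines: L4 through L5
Count: 2

2


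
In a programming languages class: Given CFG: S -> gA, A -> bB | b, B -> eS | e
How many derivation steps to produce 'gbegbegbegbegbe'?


Grammar: S -> gA, A -> bB | b, B -> eS | e
Deriving 'gbegbegbegbegbe':
Step 1: S -> gA => gA
Step 2: A -> bB => gbB
Step 3: B -> eS => gbeS
Step 4: S -> gA => gbegA
Step 5: A -> bB => gbegbB
Step 6: B -> eS => gbegbeS
Step 7: S -> gA => gbegbegA
Step 8: A -> bB => gbegbegbB
Step 9: B -> eS => gbegbegbeS
Step 10: S -> gA => gbegbegbegA
Step 11: A -> bB => gbegbegbegbB
Step 12: B -> eS => gbegbegbegbeS
Step 13: S -> gA => gbegbegbegbegA
Step 14: A -> bB => gbegbegbegbegbB
Step 15: B -> e => gbegbegbegbegbe
Total derivation steps: 15

15


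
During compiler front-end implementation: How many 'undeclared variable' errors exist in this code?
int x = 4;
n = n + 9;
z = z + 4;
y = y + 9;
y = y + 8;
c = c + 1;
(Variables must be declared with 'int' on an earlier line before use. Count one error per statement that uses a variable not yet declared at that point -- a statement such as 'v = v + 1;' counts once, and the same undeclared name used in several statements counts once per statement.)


Scanning code line by line:
  Line 1: declare 'x' -> declared = ['x']
  Line 2: use 'n' -> ERROR (undeclared)
  Line 3: use 'z' -> ERROR (undeclared)
  Line 4: use 'y' -> ERROR (undeclared)
  Line 5: use 'y' -> ERROR (undeclared)
  Line 6: use 'c' -> ERROR (undeclared)
Total undeclared variable errors: 5

5


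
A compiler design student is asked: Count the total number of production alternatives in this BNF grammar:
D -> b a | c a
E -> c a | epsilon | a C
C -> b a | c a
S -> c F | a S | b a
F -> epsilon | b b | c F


Counting alternatives per rule:
  D: 2 alternative(s)
  E: 3 alternative(s)
  C: 2 alternative(s)
  S: 3 alternative(s)
  F: 3 alternative(s)
Sum: 2 + 3 + 2 + 3 + 3 = 13

13


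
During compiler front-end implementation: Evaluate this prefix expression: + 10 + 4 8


Parsing prefix expression: + 10 + 4 8
Step 1: Innermost operation '+ 4 8'
  4 + 8 = 12
Step 2: Outer operation '+ 10 [12]'
  10 + 12 = 22

22


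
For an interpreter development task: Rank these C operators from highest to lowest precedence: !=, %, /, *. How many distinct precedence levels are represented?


Looking up precedence for each operator:
  != -> precedence 3
  % -> precedence 6
  / -> precedence 6
  * -> precedence 6
Sorted highest to lowest: %, /, *, !=
Distinct precedence values: [6, 3]
Number of distinct levels: 2

2


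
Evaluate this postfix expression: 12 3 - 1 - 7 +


Processing tokens left to right:
Push 12, Push 3
Pop 12 and 3, compute 12 - 3 = 9, push 9
Push 1
Pop 9 and 1, compute 9 - 1 = 8, push 8
Push 7
Pop 8 and 7, compute 8 + 7 = 15, push 15
Stack result: 15

15


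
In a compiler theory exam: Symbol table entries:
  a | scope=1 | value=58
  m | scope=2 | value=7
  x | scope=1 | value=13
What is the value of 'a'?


Searching symbol table for 'a':
  a | scope=1 | value=58 <- MATCH
  m | scope=2 | value=7
  x | scope=1 | value=13
Found 'a' at scope 1 with value 58

58


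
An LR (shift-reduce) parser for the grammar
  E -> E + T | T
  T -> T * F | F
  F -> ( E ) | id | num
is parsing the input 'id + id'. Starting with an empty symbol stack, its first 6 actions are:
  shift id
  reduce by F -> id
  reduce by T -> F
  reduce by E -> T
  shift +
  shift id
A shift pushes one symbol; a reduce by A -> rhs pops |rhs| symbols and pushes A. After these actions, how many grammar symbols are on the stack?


Tracking the symbol stack through each action:
  Action 1: shift 'id' : push -> stack = [id] (size 1)
  Action 2: reduce by F -> id : pop 1, push F -> stack = [F] (size 1)
  Action 3: reduce by T -> F : pop 1, push T -> stack = [T] (size 1)
  Action 4: reduce by E -> T : pop 1, push E -> stack = [E] (size 1)
  Action 5: shift '+' : push -> stack = [E, +] (size 2)
  Action 6: shift 'id' : push -> stack = [E, +, id] (size 3)
Final stack size: 3

3


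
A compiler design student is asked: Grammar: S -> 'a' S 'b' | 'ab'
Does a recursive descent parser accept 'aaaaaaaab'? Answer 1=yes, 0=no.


Grammar accepts strings of the form a^n b^n (n >= 1)
Word: 'aaaaaaaab'
Counting: 8 a's and 1 b's
Check: 8 == 1? No
Mismatch: a-count != b-count
Rejected

0


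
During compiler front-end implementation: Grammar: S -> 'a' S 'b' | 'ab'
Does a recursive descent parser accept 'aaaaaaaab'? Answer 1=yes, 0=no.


Grammar accepts strings of the form a^n b^n (n >= 1)
Word: 'aaaaaaaab'
Counting: 8 a's and 1 b's
Check: 8 == 1? No
Mismatch: a-count != b-count
Rejected

0


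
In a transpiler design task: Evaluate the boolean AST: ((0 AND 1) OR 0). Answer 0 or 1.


Step 1: Evaluate inner node
  0 AND 1 = 0
Step 2: Evaluate root node
  0 OR 0 = 0

0


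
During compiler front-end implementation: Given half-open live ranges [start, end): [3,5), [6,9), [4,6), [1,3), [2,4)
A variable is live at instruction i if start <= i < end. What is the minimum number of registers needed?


Live ranges:
  Var0: [3, 5)
  Var1: [6, 9)
  Var2: [4, 6)
  Var3: [1, 3)
  Var4: [2, 4)
Sweep-line events (position, delta, active):
  pos=1 start -> active=1
  pos=2 start -> active=2
  pos=3 end -> active=1
  pos=3 start -> active=2
  pos=4 end -> active=1
  pos=4 start -> active=2
  pos=5 end -> active=1
  pos=6 end -> active=0
  pos=6 start -> active=1
  pos=9 end -> active=0
Maximum simultaneous active: 2
Minimum registers needed: 2

2


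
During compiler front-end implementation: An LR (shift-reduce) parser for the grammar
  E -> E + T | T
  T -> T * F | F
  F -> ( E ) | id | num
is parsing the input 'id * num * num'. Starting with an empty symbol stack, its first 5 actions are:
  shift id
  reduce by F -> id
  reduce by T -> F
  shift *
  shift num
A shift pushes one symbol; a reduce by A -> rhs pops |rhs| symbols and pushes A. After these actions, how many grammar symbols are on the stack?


Tracking the symbol stack through each action:
  Action 1: shift 'id' : push -> stack = [id] (size 1)
  Action 2: reduce by F -> id : pop 1, push F -> stack = [F] (size 1)
  Action 3: reduce by T -> F : pop 1, push T -> stack = [T] (size 1)
  Action 4: shift '*' : push -> stack = [T, *] (size 2)
  Action 5: shift 'num' : push -> stack = [T, *, num] (size 3)
Final stack size: 3

3


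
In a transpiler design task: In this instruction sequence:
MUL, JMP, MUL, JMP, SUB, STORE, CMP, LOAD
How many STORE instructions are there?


Scanning instruction sequence for STORE:
  Position 1: MUL
  Position 2: JMP
  Position 3: MUL
  Position 4: JMP
  Position 5: SUB
  Position 6: STORE <- MATCH
  Position 7: CMP
  Position 8: LOAD
Matches at positions: [6]
Total STORE count: 1

1


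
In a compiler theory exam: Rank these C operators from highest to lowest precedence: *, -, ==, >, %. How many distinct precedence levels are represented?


Looking up precedence for each operator:
  * -> precedence 6
  - -> precedence 5
  == -> precedence 3
  > -> precedence 4
  % -> precedence 6
Sorted highest to lowest: *, %, -, >, ==
Distinct precedence values: [6, 5, 4, 3]
Number of distinct levels: 4

4


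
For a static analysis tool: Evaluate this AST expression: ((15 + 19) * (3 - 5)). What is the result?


Expression: ((15 + 19) * (3 - 5))
Evaluating step by step:
  15 + 19 = 34
  3 - 5 = -2
  34 * -2 = -68
Result: -68

-68


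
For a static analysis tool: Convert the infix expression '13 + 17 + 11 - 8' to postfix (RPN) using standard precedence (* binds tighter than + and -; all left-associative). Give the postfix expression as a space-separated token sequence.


Applying the shunting-yard algorithm:
  Operand 13 -> output
  Push '+' onto operator stack -> op-stack: [+]
  Operand 17 -> output
  See '+' (prec 1); top '+' (prec 1) >= it -> pop '+' to output
  Push '+' onto operator stack -> op-stack: [+]
  Operand 11 -> output
  See '-' (prec 1); top '+' (prec 1) >= it -> pop '+' to output
  Push '-' onto operator stack -> op-stack: [-]
  Operand 8 -> output
  End of input: pop '-' to output
Postfix result: 13 17 + 11 + 8 -

13 17 + 11 + 8 -


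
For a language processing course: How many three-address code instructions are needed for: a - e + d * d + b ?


Expression: a - e + d * d + b
Generating three-address code (respecting * over +/- precedence):
  Instruction 1: t1 = d * d
  Instruction 2: t2 = a - e
  Instruction 3: t3 = t2 + t1
  Instruction 4: t4 = t3 + b
Total instructions: 4

4


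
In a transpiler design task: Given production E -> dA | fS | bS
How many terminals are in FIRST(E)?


Production: E -> dA | fS | bS
Examining each alternative for leading terminals:
  E -> dA : first terminal = 'd'
  E -> fS : first terminal = 'f'
  E -> bS : first terminal = 'b'
FIRST(E) = {b, d, f}
Count: 3

3


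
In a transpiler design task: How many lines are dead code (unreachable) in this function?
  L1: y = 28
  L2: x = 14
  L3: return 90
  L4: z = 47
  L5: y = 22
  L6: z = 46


Analyzing control flow:
  L1: reachable (before return)
  L2: reachable (before return)
  L3: reachable (return statement)
  L4: DEAD (after return at L3)
  L5: DEAD (after return at L3)
  L6: DEAD (after return at L3)
Return at L3, total lines = 6
Dead lines: L4 through L6
Count: 3

3


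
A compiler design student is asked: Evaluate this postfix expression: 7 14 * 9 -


Processing tokens left to right:
Push 7, Push 14
Pop 7 and 14, compute 7 * 14 = 98, push 98
Push 9
Pop 98 and 9, compute 98 - 9 = 89, push 89
Stack result: 89

89


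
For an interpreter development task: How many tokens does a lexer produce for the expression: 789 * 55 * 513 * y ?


Scanning '789 * 55 * 513 * y'
Token 1: '789' -> integer_literal
Token 2: '*' -> operator
Token 3: '55' -> integer_literal
Token 4: '*' -> operator
Token 5: '513' -> integer_literal
Token 6: '*' -> operator
Token 7: 'y' -> identifier
Total tokens: 7

7


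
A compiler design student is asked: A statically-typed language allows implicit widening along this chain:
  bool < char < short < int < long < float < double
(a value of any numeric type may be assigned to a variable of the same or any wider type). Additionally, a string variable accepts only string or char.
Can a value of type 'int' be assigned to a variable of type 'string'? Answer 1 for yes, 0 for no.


Target variable type: string
Source value type: int
Rule: string accepts only {string, char}
  source 'int' in {string, char}? No
Result: 0

0


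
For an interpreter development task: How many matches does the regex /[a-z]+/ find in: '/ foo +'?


Pattern: /[a-z]+/ (identifiers)
Input: '/ foo +'
Scanning for matches:
  Match 1: 'foo'
Total matches: 1

1


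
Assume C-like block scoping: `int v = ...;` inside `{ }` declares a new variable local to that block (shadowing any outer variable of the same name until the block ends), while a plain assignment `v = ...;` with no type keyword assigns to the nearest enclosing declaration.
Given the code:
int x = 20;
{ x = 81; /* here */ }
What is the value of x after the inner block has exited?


Analyzing scoping rules:
Outer scope: declares x = 20
Inner block: 'x = 81;' has no type keyword, so it is an assignment to the outer x (no shadowing)
The assignment changed the outer variable itself, so the new value persists after the block -> 81
Result: 81

81


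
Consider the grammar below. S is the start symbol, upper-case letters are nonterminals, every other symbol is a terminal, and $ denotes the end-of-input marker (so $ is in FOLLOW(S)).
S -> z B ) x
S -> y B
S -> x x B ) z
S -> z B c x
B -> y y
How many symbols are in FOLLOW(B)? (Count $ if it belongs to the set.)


S is the start symbol and does not occur in any rule body, so FOLLOW(S) = {$}.
Examining every occurrence of B in a rule body:
  S -> z B ) x : B is followed by terminal ')' -> add ')'
  S -> y B : B is at the right end -> add FOLLOW(S) = {$}
  S -> x x B ) z : B is followed by terminal ')' -> add ')' (already in the set)
  S -> z B c x : B is followed by terminal 'c' -> add 'c'
  B -> y y : B does not occur in the body -> contributes nothing
FOLLOW(B) = {), c, $}
Count: 3

3


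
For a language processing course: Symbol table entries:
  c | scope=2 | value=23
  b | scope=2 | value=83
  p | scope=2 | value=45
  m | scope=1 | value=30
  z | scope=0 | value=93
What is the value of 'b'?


Searching symbol table for 'b':
  c | scope=2 | value=23
  b | scope=2 | value=83 <- MATCH
  p | scope=2 | value=45
  m | scope=1 | value=30
  z | scope=0 | value=93
Found 'b' at scope 2 with value 83

83


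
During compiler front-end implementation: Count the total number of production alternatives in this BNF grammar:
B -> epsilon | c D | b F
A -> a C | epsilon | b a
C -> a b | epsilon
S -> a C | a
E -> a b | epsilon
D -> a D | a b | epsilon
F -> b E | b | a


Counting alternatives per rule:
  B: 3 alternative(s)
  A: 3 alternative(s)
  C: 2 alternative(s)
  S: 2 alternative(s)
  E: 2 alternative(s)
  D: 3 alternative(s)
  F: 3 alternative(s)
Sum: 3 + 3 + 2 + 2 + 2 + 3 + 3 = 18

18


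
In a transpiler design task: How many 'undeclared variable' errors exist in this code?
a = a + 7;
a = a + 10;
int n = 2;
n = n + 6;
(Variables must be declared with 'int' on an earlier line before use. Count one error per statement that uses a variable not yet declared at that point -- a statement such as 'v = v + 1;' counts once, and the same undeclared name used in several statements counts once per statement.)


Scanning code line by line:
  Line 1: use 'a' -> ERROR (undeclared)
  Line 2: use 'a' -> ERROR (undeclared)
  Line 3: declare 'n' -> declared = ['n']
  Line 4: use 'n' -> OK (declared)
Total undeclared variable errors: 2

2


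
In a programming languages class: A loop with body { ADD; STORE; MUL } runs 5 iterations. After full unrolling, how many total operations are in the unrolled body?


Loop body operations: ADD, STORE, MUL (3 ops per iteration)
Unrolling 5 iterations:
  Iteration 1: ADD, STORE, MUL (3 ops)
  Iteration 2: ADD, STORE, MUL (3 ops)
  Iteration 3: ADD, STORE, MUL (3 ops)
  Iteration 4: ADD, STORE, MUL (3 ops)
  Iteration 5: ADD, STORE, MUL (3 ops)
Total: 5 iterations * 3 ops/iter = 15 operations

15


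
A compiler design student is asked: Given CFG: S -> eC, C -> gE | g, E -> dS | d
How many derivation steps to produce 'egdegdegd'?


Grammar: S -> eC, C -> gE | g, E -> dS | d
Deriving 'egdegdegd':
Step 1: S -> eC => eC
Step 2: C -> gE => egE
Step 3: E -> dS => egdS
Step 4: S -> eC => egdeC
Step 5: C -> gE => egdegE
Step 6: E -> dS => egdegdS
Step 7: S -> eC => egdegdeC
Step 8: C -> gE => egdegdegE
Step 9: E -> d => egdegdegd
Total derivation steps: 9

9


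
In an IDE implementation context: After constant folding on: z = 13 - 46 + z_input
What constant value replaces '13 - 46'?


Identifying constant sub-expression:
  Original: z = 13 - 46 + z_input
  13 and 46 are both compile-time constants
  Evaluating: 13 - 46 = -33
  After folding: z = -33 + z_input

-33


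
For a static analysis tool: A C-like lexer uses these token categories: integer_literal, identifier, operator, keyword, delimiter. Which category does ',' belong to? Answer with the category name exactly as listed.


Token: ','
Checking categories:
  identifier: no
  integer_literal: no
  operator: no
  keyword: no
  delimiter: YES
Category: delimiter

delimiter


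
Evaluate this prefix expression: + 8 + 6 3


Parsing prefix expression: + 8 + 6 3
Step 1: Innermost operation '+ 6 3'
  6 + 3 = 9
Step 2: Outer operation '+ 8 [9]'
  8 + 9 = 17

17


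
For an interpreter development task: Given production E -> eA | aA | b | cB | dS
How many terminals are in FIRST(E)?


Production: E -> eA | aA | b | cB | dS
Examining each alternative for leading terminals:
  E -> eA : first terminal = 'e'
  E -> aA : first terminal = 'a'
  E -> b : first terminal = 'b'
  E -> cB : first terminal = 'c'
  E -> dS : first terminal = 'd'
FIRST(E) = {a, b, c, d, e}
Count: 5

5


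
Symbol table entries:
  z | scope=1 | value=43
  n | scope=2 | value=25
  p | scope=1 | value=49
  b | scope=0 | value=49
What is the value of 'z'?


Searching symbol table for 'z':
  z | scope=1 | value=43 <- MATCH
  n | scope=2 | value=25
  p | scope=1 | value=49
  b | scope=0 | value=49
Found 'z' at scope 1 with value 43

43


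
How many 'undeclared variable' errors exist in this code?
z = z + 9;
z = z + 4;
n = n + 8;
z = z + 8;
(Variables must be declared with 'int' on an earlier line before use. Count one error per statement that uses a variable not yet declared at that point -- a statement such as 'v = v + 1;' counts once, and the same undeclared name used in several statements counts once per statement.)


Scanning code line by line:
  Line 1: use 'z' -> ERROR (undeclared)
  Line 2: use 'z' -> ERROR (undeclared)
  Line 3: use 'n' -> ERROR (undeclared)
  Line 4: use 'z' -> ERROR (undeclared)
Total undeclared variable errors: 4

4


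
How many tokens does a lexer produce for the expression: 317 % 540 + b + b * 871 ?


Scanning '317 % 540 + b + b * 871'
Token 1: '317' -> integer_literal
Token 2: '%' -> operator
Token 3: '540' -> integer_literal
Token 4: '+' -> operator
Token 5: 'b' -> identifier
Token 6: '+' -> operator
Token 7: 'b' -> identifier
Token 8: '*' -> operator
Token 9: '871' -> integer_literal
Total tokens: 9

9


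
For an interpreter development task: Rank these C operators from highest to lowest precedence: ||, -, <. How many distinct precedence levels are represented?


Looking up precedence for each operator:
  || -> precedence 1
  - -> precedence 5
  < -> precedence 4
Sorted highest to lowest: -, <, ||
Distinct precedence values: [5, 4, 1]
Number of distinct levels: 3

3


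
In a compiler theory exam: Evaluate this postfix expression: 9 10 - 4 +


Processing tokens left to right:
Push 9, Push 10
Pop 9 and 10, compute 9 - 10 = -1, push -1
Push 4
Pop -1 and 4, compute -1 + 4 = 3, push 3
Stack result: 3

3


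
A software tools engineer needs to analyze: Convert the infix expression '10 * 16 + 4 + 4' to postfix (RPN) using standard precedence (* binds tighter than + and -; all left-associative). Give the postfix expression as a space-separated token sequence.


Applying the shunting-yard algorithm:
  Operand 10 -> output
  Push '*' onto operator stack -> op-stack: [*]
  Operand 16 -> output
  See '+' (prec 1); top '*' (prec 2) >= it -> pop '*' to output
  Push '+' onto operator stack -> op-stack: [+]
  Operand 4 -> output
  See '+' (prec 1); top '+' (prec 1) >= it -> pop '+' to output
  Push '+' onto operator stack -> op-stack: [+]
  Operand 4 -> output
  End of input: pop '+' to output
Postfix result: 10 16 * 4 + 4 +

10 16 * 4 + 4 +


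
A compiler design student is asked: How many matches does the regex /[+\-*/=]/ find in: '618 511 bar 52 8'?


Pattern: /[+\-*/=]/ (operators)
Input: '618 511 bar 52 8'
Scanning for matches:
Total matches: 0

0


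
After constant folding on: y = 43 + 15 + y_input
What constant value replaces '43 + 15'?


Identifying constant sub-expression:
  Original: y = 43 + 15 + y_input
  43 and 15 are both compile-time constants
  Evaluating: 43 + 15 = 58
  After folding: y = 58 + y_input

58


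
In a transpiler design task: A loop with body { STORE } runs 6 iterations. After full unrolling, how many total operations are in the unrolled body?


Loop body operations: STORE (1 op per iteration)
Unrolling 6 iterations:
  Iteration 1: STORE (1 ops)
  Iteration 2: STORE (1 ops)
  Iteration 3: STORE (1 ops)
  Iteration 4: STORE (1 ops)
  Iteration 5: STORE (1 ops)
  Iteration 6: STORE (1 ops)
Total: 6 iterations * 1 ops/iter = 6 operations

6


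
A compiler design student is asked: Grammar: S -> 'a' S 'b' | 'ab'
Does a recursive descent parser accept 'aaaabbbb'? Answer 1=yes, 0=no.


Grammar accepts strings of the form a^n b^n (n >= 1)
Word: 'aaaabbbb'
Counting: 4 a's and 4 b's
Check: 4 == 4? Yes
Derivation (S -> aSb applied 3 time(s), then S -> ab): S => aSb => aaSbb => aaaSbbb => aaaabbbb
Accepted

1


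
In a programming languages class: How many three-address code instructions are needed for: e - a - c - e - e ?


Expression: e - a - c - e - e
Generating three-address code (respecting * over +/- precedence):
  Instruction 1: t1 = e - a
  Instruction 2: t2 = t1 - c
  Instruction 3: t3 = t2 - e
  Instruction 4: t4 = t3 - e
Total instructions: 4

4
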